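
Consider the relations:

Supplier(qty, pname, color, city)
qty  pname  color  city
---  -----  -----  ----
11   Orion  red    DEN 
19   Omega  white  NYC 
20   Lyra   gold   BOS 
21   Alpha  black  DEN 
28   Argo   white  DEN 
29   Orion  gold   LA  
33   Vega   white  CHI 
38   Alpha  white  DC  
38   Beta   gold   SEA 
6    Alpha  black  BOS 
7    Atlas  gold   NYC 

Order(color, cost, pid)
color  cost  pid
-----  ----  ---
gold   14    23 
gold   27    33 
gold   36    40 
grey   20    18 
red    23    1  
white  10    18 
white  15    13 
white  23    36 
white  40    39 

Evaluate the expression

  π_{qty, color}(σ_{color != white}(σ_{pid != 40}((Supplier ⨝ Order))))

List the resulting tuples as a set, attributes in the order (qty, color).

Joining Supplier and Order on color yields {(11, Orion, red, DEN, 23, 1), (19, Omega, white, NYC, 10, 18), (19, Omega, white, NYC, 15, 13), (19, Omega, white, NYC, 23, 36), (19, Omega, white, NYC, 40, 39), (20, Lyra, gold, BOS, 14, 23), (20, Lyra, gold, BOS, 27, 33), (20, Lyra, gold, BOS, 36, 40), (28, Argo, white, DEN, 10, 18), (28, Argo, white, DEN, 15, 13), (28, Argo, white, DEN, 23, 36), (28, Argo, white, DEN, 40, 39), (29, Orion, gold, LA, 14, 23), (29, Orion, gold, LA, 27, 33), (29, Orion, gold, LA, 36, 40), (33, Vega, white, CHI, 10, 18), (33, Vega, white, CHI, 15, 13), (33, Vega, white, CHI, 23, 36), (33, Vega, white, CHI, 40, 39), (38, Alpha, white, DC, 10, 18), (38, Alpha, white, DC, 15, 13), (38, Alpha, white, DC, 23, 36), (38, Alpha, white, DC, 40, 39), (38, Beta, gold, SEA, 14, 23), (38, Beta, gold, SEA, 27, 33), (38, Beta, gold, SEA, 36, 40), (7, Atlas, gold, NYC, 14, 23), (7, Atlas, gold, NYC, 27, 33), (7, Atlas, gold, NYC, 36, 40)}.
σ[pid != 40]: keep tuples satisfying pid != 40 → {(11, Orion, red, DEN, 23, 1), (19, Omega, white, NYC, 10, 18), (19, Omega, white, NYC, 15, 13), (19, Omega, white, NYC, 23, 36), (19, Omega, white, NYC, 40, 39), (20, Lyra, gold, BOS, 14, 23), (20, Lyra, gold, BOS, 27, 33), (28, Argo, white, DEN, 10, 18), (28, Argo, white, DEN, 15, 13), (28, Argo, white, DEN, 23, 36), (28, Argo, white, DEN, 40, 39), (29, Orion, gold, LA, 14, 23), (29, Orion, gold, LA, 27, 33), (33, Vega, white, CHI, 10, 18), (33, Vega, white, CHI, 15, 13), (33, Vega, white, CHI, 23, 36), (33, Vega, white, CHI, 40, 39), (38, Alpha, white, DC, 10, 18), (38, Alpha, white, DC, 15, 13), (38, Alpha, white, DC, 23, 36), (38, Alpha, white, DC, 40, 39), (38, Beta, gold, SEA, 14, 23), (38, Beta, gold, SEA, 27, 33), (7, Atlas, gold, NYC, 14, 23), (7, Atlas, gold, NYC, 27, 33)}
σ[color != white]: keep tuples satisfying color != white → {(11, Orion, red, DEN, 23, 1), (20, Lyra, gold, BOS, 14, 23), (20, Lyra, gold, BOS, 27, 33), (29, Orion, gold, LA, 14, 23), (29, Orion, gold, LA, 27, 33), (38, Beta, gold, SEA, 14, 23), (38, Beta, gold, SEA, 27, 33), (7, Atlas, gold, NYC, 14, 23), (7, Atlas, gold, NYC, 27, 33)}
Projecting to qty, color (4 duplicate(s) eliminated): {(11, red), (20, gold), (29, gold), (38, gold), (7, gold)}

{(11, red), (20, gold), (29, gold), (38, gold), (7, gold)}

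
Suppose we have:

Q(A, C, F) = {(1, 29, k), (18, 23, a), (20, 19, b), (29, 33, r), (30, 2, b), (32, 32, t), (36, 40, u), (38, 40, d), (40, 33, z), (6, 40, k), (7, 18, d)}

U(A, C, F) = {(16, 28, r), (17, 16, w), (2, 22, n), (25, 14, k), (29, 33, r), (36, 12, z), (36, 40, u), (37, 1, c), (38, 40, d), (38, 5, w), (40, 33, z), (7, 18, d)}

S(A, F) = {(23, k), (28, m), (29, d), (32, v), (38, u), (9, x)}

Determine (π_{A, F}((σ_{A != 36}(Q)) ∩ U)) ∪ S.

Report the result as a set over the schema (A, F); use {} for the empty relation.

{(23, k), (28, m), (29, d), (29, r), (32, v), (38, d), (38, u), (40, z), (7, d), (9, x)}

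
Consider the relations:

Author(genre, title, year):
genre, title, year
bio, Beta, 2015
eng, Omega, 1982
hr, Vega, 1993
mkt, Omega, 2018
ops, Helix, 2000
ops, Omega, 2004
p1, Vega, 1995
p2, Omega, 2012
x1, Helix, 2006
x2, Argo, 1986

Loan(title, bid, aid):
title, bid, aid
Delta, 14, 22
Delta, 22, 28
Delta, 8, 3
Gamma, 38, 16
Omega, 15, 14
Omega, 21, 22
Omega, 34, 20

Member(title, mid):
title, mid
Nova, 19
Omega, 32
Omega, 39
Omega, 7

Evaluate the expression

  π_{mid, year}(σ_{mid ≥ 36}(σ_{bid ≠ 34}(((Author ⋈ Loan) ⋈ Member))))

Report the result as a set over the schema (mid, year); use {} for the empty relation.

{(39, 1982), (39, 2004), (39, 2012), (39, 2018)}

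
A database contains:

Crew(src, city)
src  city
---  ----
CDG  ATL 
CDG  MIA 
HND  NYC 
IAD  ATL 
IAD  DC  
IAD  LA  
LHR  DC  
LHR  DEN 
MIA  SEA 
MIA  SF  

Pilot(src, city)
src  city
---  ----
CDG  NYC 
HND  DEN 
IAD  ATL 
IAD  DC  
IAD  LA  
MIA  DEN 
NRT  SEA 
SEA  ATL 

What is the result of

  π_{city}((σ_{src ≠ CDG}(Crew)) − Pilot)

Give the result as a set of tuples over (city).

{DC, DEN, NYC, SEA, SF}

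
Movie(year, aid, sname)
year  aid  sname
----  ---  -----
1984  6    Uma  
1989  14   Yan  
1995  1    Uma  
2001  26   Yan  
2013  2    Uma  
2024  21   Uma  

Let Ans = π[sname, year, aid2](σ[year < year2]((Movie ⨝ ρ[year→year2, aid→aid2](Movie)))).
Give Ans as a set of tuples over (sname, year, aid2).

{(Uma, 1984, 1), (Uma, 1984, 2), (Uma, 1984, 21), (Uma, 1995, 2), (Uma, 1995, 21), (Uma, 2013, 21), (Yan, 1989, 26)}

ρ[year→year2, aid→aid2]: schema becomes (year2, aid2, sname); tuples unchanged.
Natural join on sname: {(1984, 6, Uma, 1984, 6), (1984, 6, Uma, 1995, 1), (1984, 6, Uma, 2013, 2), (1984, 6, Uma, 2024, 21), (1989, 14, Yan, 1989, 14), (1989, 14, Yan, 2001, 26), (1995, 1, Uma, 1984, 6), (1995, 1, Uma, 1995, 1), (1995, 1, Uma, 2013, 2), (1995, 1, Uma, 2024, 21), (2001, 26, Yan, 1989, 14), (2001, 26, Yan, 2001, 26), (2013, 2, Uma, 1984, 6), (2013, 2, Uma, 1995, 1), (2013, 2, Uma, 2013, 2), (2013, 2, Uma, 2024, 21), (2024, 21, Uma, 1984, 6), (2024, 21, Uma, 1995, 1), (2024, 21, Uma, 2013, 2), (2024, 21, Uma, 2024, 21)}
Selection year < year2: {(1984, 6, Uma, 1995, 1), (1984, 6, Uma, 2013, 2), (1984, 6, Uma, 2024, 21), (1989, 14, Yan, 2001, 26), (1995, 1, Uma, 2013, 2), (1995, 1, Uma, 2024, 21), (2013, 2, Uma, 2024, 21)}
π_{sname, year, aid2} gives {(Uma, 1984, 1), (Uma, 1984, 2), (Uma, 1984, 21), (Uma, 1995, 2), (Uma, 1995, 21), (Uma, 2013, 21), (Yan, 1989, 26)}.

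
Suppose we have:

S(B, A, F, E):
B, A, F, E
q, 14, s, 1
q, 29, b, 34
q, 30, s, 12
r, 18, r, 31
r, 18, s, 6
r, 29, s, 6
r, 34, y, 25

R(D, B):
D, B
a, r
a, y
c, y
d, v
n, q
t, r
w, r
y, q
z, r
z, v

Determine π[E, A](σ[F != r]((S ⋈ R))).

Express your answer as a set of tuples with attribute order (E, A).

Joining S and R on B yields {(q, 14, s, 1, n), (q, 14, s, 1, y), (q, 29, b, 34, n), (q, 29, b, 34, y), (q, 30, s, 12, n), (q, 30, s, 12, y), (r, 18, r, 31, a), (r, 18, r, 31, t), (r, 18, r, 31, w), (r, 18, r, 31, z), (r, 18, s, 6, a), (r, 18, s, 6, t), (r, 18, s, 6, w), (r, 18, s, 6, z), (r, 29, s, 6, a), (r, 29, s, 6, t), (r, 29, s, 6, w), (r, 29, s, 6, z), (r, 34, y, 25, a), (r, 34, y, 25, t), (r, 34, y, 25, w), (r, 34, y, 25, z)}.
Selection F != r: {(q, 14, s, 1, n), (q, 14, s, 1, y), (q, 29, b, 34, n), (q, 29, b, 34, y), (q, 30, s, 12, n), (q, 30, s, 12, y), (r, 18, s, 6, a), (r, 18, s, 6, t), (r, 18, s, 6, w), (r, 18, s, 6, z), (r, 29, s, 6, a), (r, 29, s, 6, t), (r, 29, s, 6, w), (r, 29, s, 6, z), (r, 34, y, 25, a), (r, 34, y, 25, t), (r, 34, y, 25, w), (r, 34, y, 25, z)}
π_{E, A} gives {(1, 14), (12, 30), (25, 34), (34, 29), (6, 18), (6, 29)} (12 duplicate(s) eliminated).

{(1, 14), (12, 30), (25, 34), (34, 29), (6, 18), (6, 29)}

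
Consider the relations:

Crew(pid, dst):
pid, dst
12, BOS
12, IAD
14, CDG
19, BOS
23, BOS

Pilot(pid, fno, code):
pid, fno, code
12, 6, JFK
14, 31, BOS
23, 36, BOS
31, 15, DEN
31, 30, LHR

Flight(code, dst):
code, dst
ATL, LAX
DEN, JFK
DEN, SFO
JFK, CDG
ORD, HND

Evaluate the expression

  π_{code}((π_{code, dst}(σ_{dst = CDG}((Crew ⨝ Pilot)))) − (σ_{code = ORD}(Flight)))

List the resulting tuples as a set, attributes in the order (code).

{BOS}

Joining Crew and Pilot on pid yields {(12, BOS, 6, JFK), (12, IAD, 6, JFK), (14, CDG, 31, BOS), (23, BOS, 36, BOS)}.
Selection dst = CDG: {(14, CDG, 31, BOS)}
π[code, dst]: project onto (code, dst) → {(BOS, CDG)}
Selection code = ORD: {(ORD, HND)}
Difference: {(BOS, CDG)} with {(ORD, HND)} → {(BOS, CDG)}
π[code]: project onto (code) → {BOS}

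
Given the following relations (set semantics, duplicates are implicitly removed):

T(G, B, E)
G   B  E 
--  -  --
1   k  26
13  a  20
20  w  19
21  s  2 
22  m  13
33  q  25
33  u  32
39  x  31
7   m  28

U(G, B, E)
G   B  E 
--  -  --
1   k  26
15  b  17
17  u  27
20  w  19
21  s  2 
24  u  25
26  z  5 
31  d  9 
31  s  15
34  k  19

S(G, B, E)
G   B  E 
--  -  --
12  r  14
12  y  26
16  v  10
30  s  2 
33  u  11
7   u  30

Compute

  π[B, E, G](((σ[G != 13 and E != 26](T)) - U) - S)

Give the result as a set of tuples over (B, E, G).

σ[G != 13 and E != 26]: keep tuples satisfying G != 13 and E != 26 → {(20, w, 19), (21, s, 2), (22, m, 13), (33, q, 25), (33, u, 32), (39, x, 31), (7, m, 28)}
Set difference of the two operands is {(22, m, 13), (33, q, 25), (33, u, 32), (39, x, 31), (7, m, 28)}.
Set difference of the two operands is {(22, m, 13), (33, q, 25), (33, u, 32), (39, x, 31), (7, m, 28)}.
Keep only column(s) B, E, G: {(m, 13, 22), (m, 28, 7), (q, 25, 33), (u, 32, 33), (x, 31, 39)}

{(m, 13, 22), (m, 28, 7), (q, 25, 33), (u, 32, 33), (x, 31, 39)}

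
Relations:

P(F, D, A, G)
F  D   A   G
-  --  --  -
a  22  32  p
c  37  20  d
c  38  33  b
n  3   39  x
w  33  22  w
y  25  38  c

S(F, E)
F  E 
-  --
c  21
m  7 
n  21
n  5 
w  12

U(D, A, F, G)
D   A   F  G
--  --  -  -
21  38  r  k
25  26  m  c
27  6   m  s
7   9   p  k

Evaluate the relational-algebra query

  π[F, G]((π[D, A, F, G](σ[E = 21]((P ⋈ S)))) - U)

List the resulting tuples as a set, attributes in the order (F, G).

Natural join on F: {(c, 37, 20, d, 21), (c, 38, 33, b, 21), (n, 3, 39, x, 21), (n, 3, 39, x, 5), (w, 33, 22, w, 12)}
Apply σ_{E = 21}; surviving tuples: {(c, 37, 20, d, 21), (c, 38, 33, b, 21), (n, 3, 39, x, 21)}
π_{D, A, F, G} gives {(3, 39, n, x), (37, 20, c, d), (38, 33, c, b)}.
Difference: {(3, 39, n, x), (37, 20, c, d), (38, 33, c, b)} with {(21, 38, r, k), (25, 26, m, c), (27, 6, m, s), (7, 9, p, k)} → {(3, 39, n, x), (37, 20, c, d), (38, 33, c, b)}
π_{F, G} gives {(c, b), (c, d), (n, x)}.

{(c, b), (c, d), (n, x)}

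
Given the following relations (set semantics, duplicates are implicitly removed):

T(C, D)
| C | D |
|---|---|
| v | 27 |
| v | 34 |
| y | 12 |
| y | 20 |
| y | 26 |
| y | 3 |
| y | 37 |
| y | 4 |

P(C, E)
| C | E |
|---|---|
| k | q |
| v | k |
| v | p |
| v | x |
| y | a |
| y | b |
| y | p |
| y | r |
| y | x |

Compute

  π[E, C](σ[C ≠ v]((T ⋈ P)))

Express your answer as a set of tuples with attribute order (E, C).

{(a, y), (b, y), (p, y), (r, y), (x, y)}

Joining T and P on C yields {(v, 27, k), (v, 27, p), (v, 27, x), (v, 34, k), (v, 34, p), (v, 34, x), (y, 12, a), (y, 12, b), (y, 12, p), (y, 12, r), (y, 12, x), (y, 20, a), (y, 20, b), (y, 20, p), (y, 20, r), (y, 20, x), (y, 26, a), (y, 26, b), (y, 26, p), (y, 26, r), (y, 26, x), (y, 3, a), (y, 3, b), (y, 3, p), (y, 3, r), (y, 3, x), (y, 37, a), (y, 37, b), (y, 37, p), (y, 37, r), (y, 37, x), (y, 4, a), (y, 4, b), (y, 4, p), (y, 4, r), (y, 4, x)}.
Apply σ_{C ≠ v}; surviving tuples: {(y, 12, a), (y, 12, b), (y, 12, p), (y, 12, r), (y, 12, x), (y, 20, a), (y, 20, b), (y, 20, p), (y, 20, r), (y, 20, x), (y, 26, a), (y, 26, b), (y, 26, p), (y, 26, r), (y, 26, x), (y, 3, a), (y, 3, b), (y, 3, p), (y, 3, r), (y, 3, x), (y, 37, a), (y, 37, b), (y, 37, p), (y, 37, r), (y, 37, x), (y, 4, a), (y, 4, b), (y, 4, p), (y, 4, r), (y, 4, x)}
π_{E, C} gives {(a, y), (b, y), (p, y), (r, y), (x, y)} (25 duplicate(s) eliminated).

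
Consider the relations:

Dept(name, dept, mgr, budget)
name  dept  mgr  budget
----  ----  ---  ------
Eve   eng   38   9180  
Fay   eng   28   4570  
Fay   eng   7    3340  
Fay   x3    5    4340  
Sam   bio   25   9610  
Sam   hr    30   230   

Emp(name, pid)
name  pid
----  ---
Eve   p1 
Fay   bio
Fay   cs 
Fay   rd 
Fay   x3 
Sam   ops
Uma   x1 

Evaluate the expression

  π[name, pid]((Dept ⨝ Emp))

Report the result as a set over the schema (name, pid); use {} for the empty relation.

Dept ⋈ Emp (natural join on name): {(Eve, eng, 38, 9180, p1), (Fay, eng, 28, 4570, bio), (Fay, eng, 28, 4570, cs), (Fay, eng, 28, 4570, rd), (Fay, eng, 28, 4570, x3), (Fay, eng, 7, 3340, bio), (Fay, eng, 7, 3340, cs), (Fay, eng, 7, 3340, rd), (Fay, eng, 7, 3340, x3), (Fay, x3, 5, 4340, bio), (Fay, x3, 5, 4340, cs), (Fay, x3, 5, 4340, rd), (Fay, x3, 5, 4340, x3), (Sam, bio, 25, 9610, ops), (Sam, hr, 30, 230, ops)}
Keep only column(s) name, pid (9 duplicate(s) eliminated): {(Eve, p1), (Fay, bio), (Fay, cs), (Fay, rd), (Fay, x3), (Sam, ops)}

{(Eve, p1), (Fay, bio), (Fay, cs), (Fay, rd), (Fay, x3), (Sam, ops)}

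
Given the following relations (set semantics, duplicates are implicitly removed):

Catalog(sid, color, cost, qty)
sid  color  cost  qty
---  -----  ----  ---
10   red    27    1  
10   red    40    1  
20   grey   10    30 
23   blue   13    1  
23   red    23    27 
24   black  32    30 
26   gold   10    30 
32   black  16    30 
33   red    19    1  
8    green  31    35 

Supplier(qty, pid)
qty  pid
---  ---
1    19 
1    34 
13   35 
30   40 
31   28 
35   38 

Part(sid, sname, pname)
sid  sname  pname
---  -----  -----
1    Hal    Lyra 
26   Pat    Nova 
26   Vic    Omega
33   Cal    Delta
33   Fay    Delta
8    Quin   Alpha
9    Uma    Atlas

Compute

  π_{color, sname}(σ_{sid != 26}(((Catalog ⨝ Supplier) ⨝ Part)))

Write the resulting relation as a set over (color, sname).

Catalog ⋈ Supplier (natural join on qty): {(10, red, 27, 1, 19), (10, red, 27, 1, 34), (10, red, 40, 1, 19), (10, red, 40, 1, 34), (20, grey, 10, 30, 40), (23, blue, 13, 1, 19), (23, blue, 13, 1, 34), (24, black, 32, 30, 40), (26, gold, 10, 30, 40), (32, black, 16, 30, 40), (33, red, 19, 1, 19), (33, red, 19, 1, 34), (8, green, 31, 35, 38)}
(Catalog ⨝ Supplier) ⋈ Part (natural join on sid): {(26, gold, 10, 30, 40, Pat, Nova), (26, gold, 10, 30, 40, Vic, Omega), (33, red, 19, 1, 19, Cal, Delta), (33, red, 19, 1, 19, Fay, Delta), (33, red, 19, 1, 34, Cal, Delta), (33, red, 19, 1, 34, Fay, Delta), (8, green, 31, 35, 38, Quin, Alpha)}
σ[sid != 26]: keep tuples satisfying sid != 26 → {(33, red, 19, 1, 19, Cal, Delta), (33, red, 19, 1, 19, Fay, Delta), (33, red, 19, 1, 34, Cal, Delta), (33, red, 19, 1, 34, Fay, Delta), (8, green, 31, 35, 38, Quin, Alpha)}
Keep only column(s) color, sname (2 duplicate(s) eliminated): {(green, Quin), (red, Cal), (red, Fay)}

{(green, Quin), (red, Cal), (red, Fay)}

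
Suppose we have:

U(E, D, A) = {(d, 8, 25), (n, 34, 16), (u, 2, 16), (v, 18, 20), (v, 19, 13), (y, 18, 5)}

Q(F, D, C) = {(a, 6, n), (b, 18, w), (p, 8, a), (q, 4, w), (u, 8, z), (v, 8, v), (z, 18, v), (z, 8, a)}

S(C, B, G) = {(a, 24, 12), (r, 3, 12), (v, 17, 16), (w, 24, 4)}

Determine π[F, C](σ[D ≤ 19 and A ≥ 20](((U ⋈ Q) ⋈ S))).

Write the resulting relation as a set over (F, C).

Natural join on D: {(d, 8, 25, p, a), (d, 8, 25, u, z), (d, 8, 25, v, v), (d, 8, 25, z, a), (v, 18, 20, b, w), (v, 18, 20, z, v), (y, 18, 5, b, w), (y, 18, 5, z, v)}
Natural join on C: {(d, 8, 25, p, a, 24, 12), (d, 8, 25, v, v, 17, 16), (d, 8, 25, z, a, 24, 12), (v, 18, 20, b, w, 24, 4), (v, 18, 20, z, v, 17, 16), (y, 18, 5, b, w, 24, 4), (y, 18, 5, z, v, 17, 16)}
Selection D ≤ 19 and A ≥ 20: {(d, 8, 25, p, a, 24, 12), (d, 8, 25, v, v, 17, 16), (d, 8, 25, z, a, 24, 12), (v, 18, 20, b, w, 24, 4), (v, 18, 20, z, v, 17, 16)}
Projecting to F, C: {(b, w), (p, a), (v, v), (z, a), (z, v)}

{(b, w), (p, a), (v, v), (z, a), (z, v)}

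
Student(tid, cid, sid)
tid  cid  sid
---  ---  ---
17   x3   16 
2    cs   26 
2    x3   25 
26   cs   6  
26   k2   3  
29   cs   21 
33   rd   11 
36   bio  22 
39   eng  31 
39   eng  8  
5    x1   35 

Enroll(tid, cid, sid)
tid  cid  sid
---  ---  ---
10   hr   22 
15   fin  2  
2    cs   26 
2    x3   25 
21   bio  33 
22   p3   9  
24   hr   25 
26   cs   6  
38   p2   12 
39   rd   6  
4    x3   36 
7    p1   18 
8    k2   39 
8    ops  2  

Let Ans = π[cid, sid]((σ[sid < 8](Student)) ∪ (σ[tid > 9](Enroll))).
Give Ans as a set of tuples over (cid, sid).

Selection sid < 8: {(26, cs, 6), (26, k2, 3)}
Selection tid > 9: {(10, hr, 22), (15, fin, 2), (21, bio, 33), (22, p3, 9), (24, hr, 25), (26, cs, 6), (38, p2, 12), (39, rd, 6)}
Set union of the two operands is {(10, hr, 22), (15, fin, 2), (21, bio, 33), (22, p3, 9), (24, hr, 25), (26, cs, 6), (26, k2, 3), (38, p2, 12), (39, rd, 6)}.
Keep only column(s) cid, sid: {(bio, 33), (cs, 6), (fin, 2), (hr, 22), (hr, 25), (k2, 3), (p2, 12), (p3, 9), (rd, 6)}

{(bio, 33), (cs, 6), (fin, 2), (hr, 22), (hr, 25), (k2, 3), (p2, 12), (p3, 9), (rd, 6)}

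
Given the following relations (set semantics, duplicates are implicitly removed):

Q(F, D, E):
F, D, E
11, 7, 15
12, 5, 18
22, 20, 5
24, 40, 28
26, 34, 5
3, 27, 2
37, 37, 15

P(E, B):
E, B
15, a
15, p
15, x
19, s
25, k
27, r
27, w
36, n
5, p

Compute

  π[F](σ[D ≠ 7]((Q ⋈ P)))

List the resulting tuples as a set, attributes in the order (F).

Joining Q and P on E yields {(11, 7, 15, a), (11, 7, 15, p), (11, 7, 15, x), (22, 20, 5, p), (26, 34, 5, p), (37, 37, 15, a), (37, 37, 15, p), (37, 37, 15, x)}.
Filtering on D ≠ 7 leaves {(22, 20, 5, p), (26, 34, 5, p), (37, 37, 15, a), (37, 37, 15, p), (37, 37, 15, x)}.
Projecting to F (2 duplicate(s) eliminated): {22, 26, 37}

{22, 26, 37}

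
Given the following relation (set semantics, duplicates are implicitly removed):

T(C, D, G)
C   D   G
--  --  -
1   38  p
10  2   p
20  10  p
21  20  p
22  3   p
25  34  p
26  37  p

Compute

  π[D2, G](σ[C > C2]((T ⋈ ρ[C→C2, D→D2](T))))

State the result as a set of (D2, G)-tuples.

{(10, p), (2, p), (20, p), (3, p), (34, p), (38, p)}

ρ[C→C2, D→D2]: schema becomes (C2, D2, G); tuples unchanged.
Natural join on G: {(1, 38, p, 1, 38), (1, 38, p, 10, 2), (1, 38, p, 20, 10), (1, 38, p, 21, 20), (1, 38, p, 22, 3), (1, 38, p, 25, 34), (1, 38, p, 26, 37), (10, 2, p, 1, 38), (10, 2, p, 10, 2), (10, 2, p, 20, 10), (10, 2, p, 21, 20), (10, 2, p, 22, 3), (10, 2, p, 25, 34), (10, 2, p, 26, 37), (20, 10, p, 1, 38), (20, 10, p, 10, 2), (20, 10, p, 20, 10), (20, 10, p, 21, 20), (20, 10, p, 22, 3), (20, 10, p, 25, 34), (20, 10, p, 26, 37), (21, 20, p, 1, 38), (21, 20, p, 10, 2), (21, 20, p, 20, 10), (21, 20, p, 21, 20), (21, 20, p, 22, 3), (21, 20, p, 25, 34), (21, 20, p, 26, 37), (22, 3, p, 1, 38), (22, 3, p, 10, 2), (22, 3, p, 20, 10), (22, 3, p, 21, 20), (22, 3, p, 22, 3), (22, 3, p, 25, 34), (22, 3, p, 26, 37), (25, 34, p, 1, 38), (25, 34, p, 10, 2), (25, 34, p, 20, 10), (25, 34, p, 21, 20), (25, 34, p, 22, 3), (25, 34, p, 25, 34), (25, 34, p, 26, 37), (26, 37, p, 1, 38), (26, 37, p, 10, 2), (26, 37, p, 20, 10), (26, 37, p, 21, 20), (26, 37, p, 22, 3), (26, 37, p, 25, 34), (26, 37, p, 26, 37)}
Filtering on C > C2 leaves {(10, 2, p, 1, 38), (20, 10, p, 1, 38), (20, 10, p, 10, 2), (21, 20, p, 1, 38), (21, 20, p, 10, 2), (21, 20, p, 20, 10), (22, 3, p, 1, 38), (22, 3, p, 10, 2), (22, 3, p, 20, 10), (22, 3, p, 21, 20), (25, 34, p, 1, 38), (25, 34, p, 10, 2), (25, 34, p, 20, 10), (25, 34, p, 21, 20), (25, 34, p, 22, 3), (26, 37, p, 1, 38), (26, 37, p, 10, 2), (26, 37, p, 20, 10), (26, 37, p, 21, 20), (26, 37, p, 22, 3), (26, 37, p, 25, 34)}.
π[D2, G]: project onto (D2, G) (15 duplicate(s) eliminated) → {(10, p), (2, p), (20, p), (3, p), (34, p), (38, p)}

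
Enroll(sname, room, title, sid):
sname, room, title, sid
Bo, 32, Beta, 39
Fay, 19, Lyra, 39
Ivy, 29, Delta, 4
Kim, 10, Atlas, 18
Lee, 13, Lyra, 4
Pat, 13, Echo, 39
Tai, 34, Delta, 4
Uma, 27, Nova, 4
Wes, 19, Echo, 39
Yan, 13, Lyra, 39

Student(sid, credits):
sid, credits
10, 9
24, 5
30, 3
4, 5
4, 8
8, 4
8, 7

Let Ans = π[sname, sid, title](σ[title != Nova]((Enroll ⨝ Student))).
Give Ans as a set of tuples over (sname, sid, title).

{(Ivy, 4, Delta), (Lee, 4, Lyra), (Tai, 4, Delta)}

Natural join on sid: {(Ivy, 29, Delta, 4, 5), (Ivy, 29, Delta, 4, 8), (Lee, 13, Lyra, 4, 5), (Lee, 13, Lyra, 4, 8), (Tai, 34, Delta, 4, 5), (Tai, 34, Delta, 4, 8), (Uma, 27, Nova, 4, 5), (Uma, 27, Nova, 4, 8)}
Apply σ_{title != Nova}; surviving tuples: {(Ivy, 29, Delta, 4, 5), (Ivy, 29, Delta, 4, 8), (Lee, 13, Lyra, 4, 5), (Lee, 13, Lyra, 4, 8), (Tai, 34, Delta, 4, 5), (Tai, 34, Delta, 4, 8)}
π_{sname, sid, title} gives {(Ivy, 4, Delta), (Lee, 4, Lyra), (Tai, 4, Delta)} (3 duplicate(s) eliminated).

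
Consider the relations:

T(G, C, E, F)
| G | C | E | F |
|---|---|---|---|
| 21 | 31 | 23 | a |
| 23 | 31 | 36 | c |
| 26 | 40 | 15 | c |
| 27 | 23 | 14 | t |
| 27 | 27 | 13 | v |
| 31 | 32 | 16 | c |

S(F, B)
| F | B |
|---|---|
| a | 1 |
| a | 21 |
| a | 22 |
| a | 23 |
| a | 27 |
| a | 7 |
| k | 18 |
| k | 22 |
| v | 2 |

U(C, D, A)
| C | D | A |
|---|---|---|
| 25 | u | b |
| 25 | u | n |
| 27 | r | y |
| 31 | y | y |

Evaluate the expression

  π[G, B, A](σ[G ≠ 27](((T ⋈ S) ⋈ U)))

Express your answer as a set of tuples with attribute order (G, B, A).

{(21, 1, y), (21, 21, y), (21, 22, y), (21, 23, y), (21, 27, y), (21, 7, y)}

T ⋈ S (natural join on F): {(21, 31, 23, a, 1), (21, 31, 23, a, 21), (21, 31, 23, a, 22), (21, 31, 23, a, 23), (21, 31, 23, a, 27), (21, 31, 23, a, 7), (27, 27, 13, v, 2)}
(T ⋈ S) ⋈ U (natural join on C): {(21, 31, 23, a, 1, y, y), (21, 31, 23, a, 21, y, y), (21, 31, 23, a, 22, y, y), (21, 31, 23, a, 23, y, y), (21, 31, 23, a, 27, y, y), (21, 31, 23, a, 7, y, y), (27, 27, 13, v, 2, r, y)}
Apply σ_{G ≠ 27}; surviving tuples: {(21, 31, 23, a, 1, y, y), (21, 31, 23, a, 21, y, y), (21, 31, 23, a, 22, y, y), (21, 31, 23, a, 23, y, y), (21, 31, 23, a, 27, y, y), (21, 31, 23, a, 7, y, y)}
Keep only column(s) G, B, A: {(21, 1, y), (21, 21, y), (21, 22, y), (21, 23, y), (21, 27, y), (21, 7, y)}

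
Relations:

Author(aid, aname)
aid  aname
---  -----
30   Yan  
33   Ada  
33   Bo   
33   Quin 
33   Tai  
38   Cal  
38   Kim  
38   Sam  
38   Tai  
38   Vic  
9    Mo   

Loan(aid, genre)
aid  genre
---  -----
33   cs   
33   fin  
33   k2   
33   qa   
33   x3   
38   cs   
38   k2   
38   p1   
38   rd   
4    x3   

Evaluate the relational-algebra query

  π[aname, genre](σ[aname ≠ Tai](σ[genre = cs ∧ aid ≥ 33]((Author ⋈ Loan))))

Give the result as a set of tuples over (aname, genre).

Natural join on aid: {(33, Ada, cs), (33, Ada, fin), (33, Ada, k2), (33, Ada, qa), (33, Ada, x3), (33, Bo, cs), (33, Bo, fin), (33, Bo, k2), (33, Bo, qa), (33, Bo, x3), (33, Quin, cs), (33, Quin, fin), (33, Quin, k2), (33, Quin, qa), (33, Quin, x3), (33, Tai, cs), (33, Tai, fin), (33, Tai, k2), (33, Tai, qa), (33, Tai, x3), (38, Cal, cs), (38, Cal, k2), (38, Cal, p1), (38, Cal, rd), (38, Kim, cs), (38, Kim, k2), (38, Kim, p1), (38, Kim, rd), (38, Sam, cs), (38, Sam, k2), (38, Sam, p1), (38, Sam, rd), (38, Tai, cs), (38, Tai, k2), (38, Tai, p1), (38, Tai, rd), (38, Vic, cs), (38, Vic, k2), (38, Vic, p1), (38, Vic, rd)}
σ[genre = cs ∧ aid ≥ 33]: keep tuples satisfying genre = cs ∧ aid ≥ 33 → {(33, Ada, cs), (33, Bo, cs), (33, Quin, cs), (33, Tai, cs), (38, Cal, cs), (38, Kim, cs), (38, Sam, cs), (38, Tai, cs), (38, Vic, cs)}
σ[aname ≠ Tai]: keep tuples satisfying aname ≠ Tai → {(33, Ada, cs), (33, Bo, cs), (33, Quin, cs), (38, Cal, cs), (38, Kim, cs), (38, Sam, cs), (38, Vic, cs)}
Keep only column(s) aname, genre: {(Ada, cs), (Bo, cs), (Cal, cs), (Kim, cs), (Quin, cs), (Sam, cs), (Vic, cs)}

{(Ada, cs), (Bo, cs), (Cal, cs), (Kim, cs), (Quin, cs), (Sam, cs), (Vic, cs)}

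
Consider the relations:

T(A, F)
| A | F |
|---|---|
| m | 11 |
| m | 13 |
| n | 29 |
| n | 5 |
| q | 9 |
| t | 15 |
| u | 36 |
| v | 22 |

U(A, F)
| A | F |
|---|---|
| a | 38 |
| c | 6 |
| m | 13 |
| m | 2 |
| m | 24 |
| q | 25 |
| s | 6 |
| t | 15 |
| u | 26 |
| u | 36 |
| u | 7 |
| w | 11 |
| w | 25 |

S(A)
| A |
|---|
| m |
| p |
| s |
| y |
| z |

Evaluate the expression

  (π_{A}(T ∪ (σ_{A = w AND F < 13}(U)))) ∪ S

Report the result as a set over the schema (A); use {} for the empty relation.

Filtering on A = w AND F < 13 leaves {(w, 11)}.
Union: {(m, 11), (m, 13), (n, 29), (n, 5), (q, 9), (t, 15), (u, 36), (v, 22)} with {(w, 11)} → {(m, 11), (m, 13), (n, 29), (n, 5), (q, 9), (t, 15), (u, 36), (v, 22), (w, 11)}
π[A]: project onto (A) (2 duplicate(s) eliminated) → {m, n, q, t, u, v, w}
Union: {m, n, q, t, u, v, w} with {m, p, s, y, z} → {m, n, p, q, s, t, u, v, w, y, z}

{m, n, p, q, s, t, u, v, w, y, z}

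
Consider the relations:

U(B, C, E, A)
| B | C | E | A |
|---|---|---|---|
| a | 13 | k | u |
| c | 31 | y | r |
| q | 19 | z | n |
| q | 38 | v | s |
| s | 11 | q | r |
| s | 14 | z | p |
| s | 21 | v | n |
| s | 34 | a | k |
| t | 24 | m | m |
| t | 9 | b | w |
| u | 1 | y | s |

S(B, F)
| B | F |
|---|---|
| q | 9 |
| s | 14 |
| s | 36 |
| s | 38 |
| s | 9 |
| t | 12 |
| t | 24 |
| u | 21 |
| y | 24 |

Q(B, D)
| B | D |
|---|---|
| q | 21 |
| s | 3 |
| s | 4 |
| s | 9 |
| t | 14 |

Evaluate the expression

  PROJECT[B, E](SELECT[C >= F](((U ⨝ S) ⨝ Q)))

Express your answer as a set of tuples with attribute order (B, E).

{(q, v), (q, z), (s, a), (s, q), (s, v), (s, z), (t, m)}

U ⋈ S (natural join on B): {(q, 19, z, n, 9), (q, 38, v, s, 9), (s, 11, q, r, 14), (s, 11, q, r, 36), (s, 11, q, r, 38), (s, 11, q, r, 9), (s, 14, z, p, 14), (s, 14, z, p, 36), (s, 14, z, p, 38), (s, 14, z, p, 9), (s, 21, v, n, 14), (s, 21, v, n, 36), (s, 21, v, n, 38), (s, 21, v, n, 9), (s, 34, a, k, 14), (s, 34, a, k, 36), (s, 34, a, k, 38), (s, 34, a, k, 9), (t, 24, m, m, 12), (t, 24, m, m, 24), (t, 9, b, w, 12), (t, 9, b, w, 24), (u, 1, y, s, 21)}
(U ⨝ S) ⋈ Q (natural join on B): {(q, 19, z, n, 9, 21), (q, 38, v, s, 9, 21), (s, 11, q, r, 14, 3), (s, 11, q, r, 14, 4), (s, 11, q, r, 14, 9), (s, 11, q, r, 36, 3), (s, 11, q, r, 36, 4), (s, 11, q, r, 36, 9), (s, 11, q, r, 38, 3), (s, 11, q, r, 38, 4), (s, 11, q, r, 38, 9), (s, 11, q, r, 9, 3), (s, 11, q, r, 9, 4), (s, 11, q, r, 9, 9), (s, 14, z, p, 14, 3), (s, 14, z, p, 14, 4), (s, 14, z, p, 14, 9), (s, 14, z, p, 36, 3), (s, 14, z, p, 36, 4), (s, 14, z, p, 36, 9), (s, 14, z, p, 38, 3), (s, 14, z, p, 38, 4), (s, 14, z, p, 38, 9), (s, 14, z, p, 9, 3), (s, 14, z, p, 9, 4), (s, 14, z, p, 9, 9), (s, 21, v, n, 14, 3), (s, 21, v, n, 14, 4), (s, 21, v, n, 14, 9), (s, 21, v, n, 36, 3), (s, 21, v, n, 36, 4), (s, 21, v, n, 36, 9), (s, 21, v, n, 38, 3), (s, 21, v, n, 38, 4), (s, 21, v, n, 38, 9), (s, 21, v, n, 9, 3), (s, 21, v, n, 9, 4), (s, 21, v, n, 9, 9), (s, 34, a, k, 14, 3), (s, 34, a, k, 14, 4), (s, 34, a, k, 14, 9), (s, 34, a, k, 36, 3), (s, 34, a, k, 36, 4), (s, 34, a, k, 36, 9), (s, 34, a, k, 38, 3), (s, 34, a, k, 38, 4), (s, 34, a, k, 38, 9), (s, 34, a, k, 9, 3), (s, 34, a, k, 9, 4), (s, 34, a, k, 9, 9), (t, 24, m, m, 12, 14), (t, 24, m, m, 24, 14), (t, 9, b, w, 12, 14), (t, 9, b, w, 24, 14)}
Apply σ_{C >= F}; surviving tuples: {(q, 19, z, n, 9, 21), (q, 38, v, s, 9, 21), (s, 11, q, r, 9, 3), (s, 11, q, r, 9, 4), (s, 11, q, r, 9, 9), (s, 14, z, p, 14, 3), (s, 14, z, p, 14, 4), (s, 14, z, p, 14, 9), (s, 14, z, p, 9, 3), (s, 14, z, p, 9, 4), (s, 14, z, p, 9, 9), (s, 21, v, n, 14, 3), (s, 21, v, n, 14, 4), (s, 21, v, n, 14, 9), (s, 21, v, n, 9, 3), (s, 21, v, n, 9, 4), (s, 21, v, n, 9, 9), (s, 34, a, k, 14, 3), (s, 34, a, k, 14, 4), (s, 34, a, k, 14, 9), (s, 34, a, k, 9, 3), (s, 34, a, k, 9, 4), (s, 34, a, k, 9, 9), (t, 24, m, m, 12, 14), (t, 24, m, m, 24, 14)}
Projecting to B, E (18 duplicate(s) eliminated): {(q, v), (q, z), (s, a), (s, q), (s, v), (s, z), (t, m)}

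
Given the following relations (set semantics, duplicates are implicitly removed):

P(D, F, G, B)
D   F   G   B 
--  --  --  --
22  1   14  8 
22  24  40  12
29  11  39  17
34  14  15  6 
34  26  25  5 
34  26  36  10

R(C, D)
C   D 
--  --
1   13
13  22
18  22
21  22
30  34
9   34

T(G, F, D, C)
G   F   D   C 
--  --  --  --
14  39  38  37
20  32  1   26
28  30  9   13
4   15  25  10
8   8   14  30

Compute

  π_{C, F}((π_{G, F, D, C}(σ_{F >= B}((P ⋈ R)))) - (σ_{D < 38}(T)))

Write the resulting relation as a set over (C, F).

{(13, 24), (18, 24), (21, 24), (30, 14), (30, 26), (9, 14), (9, 26)}

Joining P and R on D yields {(22, 1, 14, 8, 13), (22, 1, 14, 8, 18), (22, 1, 14, 8, 21), (22, 24, 40, 12, 13), (22, 24, 40, 12, 18), (22, 24, 40, 12, 21), (34, 14, 15, 6, 30), (34, 14, 15, 6, 9), (34, 26, 25, 5, 30), (34, 26, 25, 5, 9), (34, 26, 36, 10, 30), (34, 26, 36, 10, 9)}.
Apply σ_{F >= B}; surviving tuples: {(22, 24, 40, 12, 13), (22, 24, 40, 12, 18), (22, 24, 40, 12, 21), (34, 14, 15, 6, 30), (34, 14, 15, 6, 9), (34, 26, 25, 5, 30), (34, 26, 25, 5, 9), (34, 26, 36, 10, 30), (34, 26, 36, 10, 9)}
π[G, F, D, C]: project onto (G, F, D, C) → {(15, 14, 34, 30), (15, 14, 34, 9), (25, 26, 34, 30), (25, 26, 34, 9), (36, 26, 34, 30), (36, 26, 34, 9), (40, 24, 22, 13), (40, 24, 22, 18), (40, 24, 22, 21)}
Apply σ_{D < 38}; surviving tuples: {(20, 32, 1, 26), (28, 30, 9, 13), (4, 15, 25, 10), (8, 8, 14, 30)}
Difference: {(15, 14, 34, 30), (15, 14, 34, 9), (25, 26, 34, 30), (25, 26, 34, 9), (36, 26, 34, 30), (36, 26, 34, 9), (40, 24, 22, 13), (40, 24, 22, 18), (40, 24, 22, 21)} with {(20, 32, 1, 26), (28, 30, 9, 13), (4, 15, 25, 10), (8, 8, 14, 30)} → {(15, 14, 34, 30), (15, 14, 34, 9), (25, 26, 34, 30), (25, 26, 34, 9), (36, 26, 34, 30), (36, 26, 34, 9), (40, 24, 22, 13), (40, 24, 22, 18), (40, 24, 22, 21)}
π[C, F]: project onto (C, F) (2 duplicate(s) eliminated) → {(13, 24), (18, 24), (21, 24), (30, 14), (30, 26), (9, 14), (9, 26)}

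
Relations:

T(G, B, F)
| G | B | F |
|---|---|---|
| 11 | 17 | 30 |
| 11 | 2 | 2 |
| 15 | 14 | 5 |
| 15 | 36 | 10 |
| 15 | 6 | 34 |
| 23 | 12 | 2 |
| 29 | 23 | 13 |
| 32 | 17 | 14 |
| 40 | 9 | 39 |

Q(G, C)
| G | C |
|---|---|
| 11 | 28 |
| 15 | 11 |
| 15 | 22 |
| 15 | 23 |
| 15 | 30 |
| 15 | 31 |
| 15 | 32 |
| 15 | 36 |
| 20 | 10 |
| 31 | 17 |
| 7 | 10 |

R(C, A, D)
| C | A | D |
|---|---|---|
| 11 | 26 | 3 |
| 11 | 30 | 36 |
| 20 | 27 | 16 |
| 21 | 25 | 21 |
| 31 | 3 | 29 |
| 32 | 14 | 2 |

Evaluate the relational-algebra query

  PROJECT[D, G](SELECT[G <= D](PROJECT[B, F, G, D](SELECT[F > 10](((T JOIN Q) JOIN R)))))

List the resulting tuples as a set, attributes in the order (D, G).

{(29, 15), (36, 15)}

Joining T and Q on G yields {(11, 17, 30, 28), (11, 2, 2, 28), (15, 14, 5, 11), (15, 14, 5, 22), (15, 14, 5, 23), (15, 14, 5, 30), (15, 14, 5, 31), (15, 14, 5, 32), (15, 14, 5, 36), (15, 36, 10, 11), (15, 36, 10, 22), (15, 36, 10, 23), (15, 36, 10, 30), (15, 36, 10, 31), (15, 36, 10, 32), (15, 36, 10, 36), (15, 6, 34, 11), (15, 6, 34, 22), (15, 6, 34, 23), (15, 6, 34, 30), (15, 6, 34, 31), (15, 6, 34, 32), (15, 6, 34, 36)}.
Joining (T JOIN Q) and R on C yields {(15, 14, 5, 11, 26, 3), (15, 14, 5, 11, 30, 36), (15, 14, 5, 31, 3, 29), (15, 14, 5, 32, 14, 2), (15, 36, 10, 11, 26, 3), (15, 36, 10, 11, 30, 36), (15, 36, 10, 31, 3, 29), (15, 36, 10, 32, 14, 2), (15, 6, 34, 11, 26, 3), (15, 6, 34, 11, 30, 36), (15, 6, 34, 31, 3, 29), (15, 6, 34, 32, 14, 2)}.
σ[F > 10]: keep tuples satisfying F > 10 → {(15, 6, 34, 11, 26, 3), (15, 6, 34, 11, 30, 36), (15, 6, 34, 31, 3, 29), (15, 6, 34, 32, 14, 2)}
Projecting to B, F, G, D: {(6, 34, 15, 2), (6, 34, 15, 29), (6, 34, 15, 3), (6, 34, 15, 36)}
σ[G <= D]: keep tuples satisfying G <= D → {(6, 34, 15, 29), (6, 34, 15, 36)}
Projecting to D, G: {(29, 15), (36, 15)}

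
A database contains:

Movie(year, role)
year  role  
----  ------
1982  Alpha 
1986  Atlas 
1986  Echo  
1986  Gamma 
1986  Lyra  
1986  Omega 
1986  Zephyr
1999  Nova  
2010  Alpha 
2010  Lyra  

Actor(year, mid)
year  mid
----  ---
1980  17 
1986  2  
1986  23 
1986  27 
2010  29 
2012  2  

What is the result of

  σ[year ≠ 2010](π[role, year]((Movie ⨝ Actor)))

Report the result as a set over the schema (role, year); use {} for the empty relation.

{(Atlas, 1986), (Echo, 1986), (Gamma, 1986), (Lyra, 1986), (Omega, 1986), (Zephyr, 1986)}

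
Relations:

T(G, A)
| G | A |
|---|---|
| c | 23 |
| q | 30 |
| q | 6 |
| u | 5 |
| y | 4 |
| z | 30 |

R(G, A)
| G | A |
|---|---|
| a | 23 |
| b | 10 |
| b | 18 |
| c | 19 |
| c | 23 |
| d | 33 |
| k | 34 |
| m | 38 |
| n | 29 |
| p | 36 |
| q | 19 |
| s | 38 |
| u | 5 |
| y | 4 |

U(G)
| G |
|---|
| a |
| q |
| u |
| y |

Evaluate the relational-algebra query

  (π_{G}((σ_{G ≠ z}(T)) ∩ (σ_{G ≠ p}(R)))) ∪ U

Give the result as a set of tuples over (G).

{a, c, q, u, y}

Filtering on G ≠ z leaves {(c, 23), (q, 30), (q, 6), (u, 5), (y, 4)}.
Filtering on G ≠ p leaves {(a, 23), (b, 10), (b, 18), (c, 19), (c, 23), (d, 33), (k, 34), (m, 38), (n, 29), (q, 19), (s, 38), (u, 5), (y, 4)}.
Set intersection of the two operands is {(c, 23), (u, 5), (y, 4)}.
Projecting to G: {c, u, y}
Set union of the two operands is {a, c, q, u, y}.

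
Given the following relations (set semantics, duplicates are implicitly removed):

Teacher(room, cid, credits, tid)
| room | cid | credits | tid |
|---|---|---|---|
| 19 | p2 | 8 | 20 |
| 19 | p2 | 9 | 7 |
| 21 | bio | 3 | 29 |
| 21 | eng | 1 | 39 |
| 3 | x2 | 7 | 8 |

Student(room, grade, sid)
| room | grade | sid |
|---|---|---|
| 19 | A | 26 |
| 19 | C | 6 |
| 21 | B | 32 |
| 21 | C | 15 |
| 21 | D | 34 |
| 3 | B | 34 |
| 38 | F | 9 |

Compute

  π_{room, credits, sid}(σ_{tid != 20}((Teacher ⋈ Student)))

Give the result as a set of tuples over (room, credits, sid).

Natural join on room: {(19, p2, 8, 20, A, 26), (19, p2, 8, 20, C, 6), (19, p2, 9, 7, A, 26), (19, p2, 9, 7, C, 6), (21, bio, 3, 29, B, 32), (21, bio, 3, 29, C, 15), (21, bio, 3, 29, D, 34), (21, eng, 1, 39, B, 32), (21, eng, 1, 39, C, 15), (21, eng, 1, 39, D, 34), (3, x2, 7, 8, B, 34)}
Selection tid != 20: {(19, p2, 9, 7, A, 26), (19, p2, 9, 7, C, 6), (21, bio, 3, 29, B, 32), (21, bio, 3, 29, C, 15), (21, bio, 3, 29, D, 34), (21, eng, 1, 39, B, 32), (21, eng, 1, 39, C, 15), (21, eng, 1, 39, D, 34), (3, x2, 7, 8, B, 34)}
π[room, credits, sid]: project onto (room, credits, sid) → {(19, 9, 26), (19, 9, 6), (21, 1, 15), (21, 1, 32), (21, 1, 34), (21, 3, 15), (21, 3, 32), (21, 3, 34), (3, 7, 34)}

{(19, 9, 26), (19, 9, 6), (21, 1, 15), (21, 1, 32), (21, 1, 34), (21, 3, 15), (21, 3, 32), (21, 3, 34), (3, 7, 34)}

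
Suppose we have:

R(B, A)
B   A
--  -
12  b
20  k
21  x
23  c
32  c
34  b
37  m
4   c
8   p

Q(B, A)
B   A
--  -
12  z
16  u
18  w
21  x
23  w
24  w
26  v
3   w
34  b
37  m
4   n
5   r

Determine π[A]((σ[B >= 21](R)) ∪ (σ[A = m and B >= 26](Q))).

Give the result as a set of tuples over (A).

{b, c, m, x}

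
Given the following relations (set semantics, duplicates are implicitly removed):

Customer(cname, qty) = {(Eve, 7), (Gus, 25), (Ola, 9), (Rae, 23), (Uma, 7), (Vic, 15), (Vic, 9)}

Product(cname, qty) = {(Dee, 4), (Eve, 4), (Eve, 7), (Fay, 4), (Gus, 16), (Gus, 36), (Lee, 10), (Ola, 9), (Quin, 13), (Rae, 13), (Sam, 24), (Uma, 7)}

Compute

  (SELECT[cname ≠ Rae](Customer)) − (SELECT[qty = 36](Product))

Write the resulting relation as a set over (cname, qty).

Filtering on cname ≠ Rae leaves {(Eve, 7), (Gus, 25), (Ola, 9), (Uma, 7), (Vic, 15), (Vic, 9)}.
Filtering on qty = 36 leaves {(Gus, 36)}.
Taking the difference: {(Eve, 7), (Gus, 25), (Ola, 9), (Uma, 7), (Vic, 15), (Vic, 9)}

{(Eve, 7), (Gus, 25), (Ola, 9), (Uma, 7), (Vic, 15), (Vic, 9)}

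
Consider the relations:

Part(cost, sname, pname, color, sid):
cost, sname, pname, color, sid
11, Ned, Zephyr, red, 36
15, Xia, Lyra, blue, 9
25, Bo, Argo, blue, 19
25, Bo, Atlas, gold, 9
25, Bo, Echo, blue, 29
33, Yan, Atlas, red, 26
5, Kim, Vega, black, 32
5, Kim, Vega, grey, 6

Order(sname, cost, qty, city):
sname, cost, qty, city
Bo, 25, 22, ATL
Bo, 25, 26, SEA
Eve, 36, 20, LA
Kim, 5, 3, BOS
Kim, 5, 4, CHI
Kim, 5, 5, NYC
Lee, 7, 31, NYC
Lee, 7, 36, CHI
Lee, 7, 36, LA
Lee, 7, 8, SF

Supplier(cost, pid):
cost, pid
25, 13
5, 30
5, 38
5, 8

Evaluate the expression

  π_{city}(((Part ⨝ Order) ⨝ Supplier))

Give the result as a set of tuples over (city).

Joining Part and Order on cost, sname yields {(25, Bo, Argo, blue, 19, 22, ATL), (25, Bo, Argo, blue, 19, 26, SEA), (25, Bo, Atlas, gold, 9, 22, ATL), (25, Bo, Atlas, gold, 9, 26, SEA), (25, Bo, Echo, blue, 29, 22, ATL), (25, Bo, Echo, blue, 29, 26, SEA), (5, Kim, Vega, black, 32, 3, BOS), (5, Kim, Vega, black, 32, 4, CHI), (5, Kim, Vega, black, 32, 5, NYC), (5, Kim, Vega, grey, 6, 3, BOS), (5, Kim, Vega, grey, 6, 4, CHI), (5, Kim, Vega, grey, 6, 5, NYC)}.
Joining (Part ⨝ Order) and Supplier on cost yields {(25, Bo, Argo, blue, 19, 22, ATL, 13), (25, Bo, Argo, blue, 19, 26, SEA, 13), (25, Bo, Atlas, gold, 9, 22, ATL, 13), (25, Bo, Atlas, gold, 9, 26, SEA, 13), (25, Bo, Echo, blue, 29, 22, ATL, 13), (25, Bo, Echo, blue, 29, 26, SEA, 13), (5, Kim, Vega, black, 32, 3, BOS, 30), (5, Kim, Vega, black, 32, 3, BOS, 38), (5, Kim, Vega, black, 32, 3, BOS, 8), (5, Kim, Vega, black, 32, 4, CHI, 30), (5, Kim, Vega, black, 32, 4, CHI, 38), (5, Kim, Vega, black, 32, 4, CHI, 8), (5, Kim, Vega, black, 32, 5, NYC, 30), (5, Kim, Vega, black, 32, 5, NYC, 38), (5, Kim, Vega, black, 32, 5, NYC, 8), (5, Kim, Vega, grey, 6, 3, BOS, 30), (5, Kim, Vega, grey, 6, 3, BOS, 38), (5, Kim, Vega, grey, 6, 3, BOS, 8), (5, Kim, Vega, grey, 6, 4, CHI, 30), (5, Kim, Vega, grey, 6, 4, CHI, 38), (5, Kim, Vega, grey, 6, 4, CHI, 8), (5, Kim, Vega, grey, 6, 5, NYC, 30), (5, Kim, Vega, grey, 6, 5, NYC, 38), (5, Kim, Vega, grey, 6, 5, NYC, 8)}.
Keep only column(s) city (19 duplicate(s) eliminated): {ATL, BOS, CHI, NYC, SEA}

{ATL, BOS, CHI, NYC, SEA}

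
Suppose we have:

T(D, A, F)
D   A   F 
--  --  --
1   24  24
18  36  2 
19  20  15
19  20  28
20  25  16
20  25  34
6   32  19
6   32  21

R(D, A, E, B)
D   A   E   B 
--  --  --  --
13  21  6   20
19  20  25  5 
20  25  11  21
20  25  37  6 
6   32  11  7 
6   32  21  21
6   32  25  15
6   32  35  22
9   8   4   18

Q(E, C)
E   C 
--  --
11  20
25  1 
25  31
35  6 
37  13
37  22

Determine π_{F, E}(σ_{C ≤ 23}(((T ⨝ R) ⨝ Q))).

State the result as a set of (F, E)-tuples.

Joining T and R on D, A yields {(19, 20, 15, 25, 5), (19, 20, 28, 25, 5), (20, 25, 16, 11, 21), (20, 25, 16, 37, 6), (20, 25, 34, 11, 21), (20, 25, 34, 37, 6), (6, 32, 19, 11, 7), (6, 32, 19, 21, 21), (6, 32, 19, 25, 15), (6, 32, 19, 35, 22), (6, 32, 21, 11, 7), (6, 32, 21, 21, 21), (6, 32, 21, 25, 15), (6, 32, 21, 35, 22)}.
Joining (T ⨝ R) and Q on E yields {(19, 20, 15, 25, 5, 1), (19, 20, 15, 25, 5, 31), (19, 20, 28, 25, 5, 1), (19, 20, 28, 25, 5, 31), (20, 25, 16, 11, 21, 20), (20, 25, 16, 37, 6, 13), (20, 25, 16, 37, 6, 22), (20, 25, 34, 11, 21, 20), (20, 25, 34, 37, 6, 13), (20, 25, 34, 37, 6, 22), (6, 32, 19, 11, 7, 20), (6, 32, 19, 25, 15, 1), (6, 32, 19, 25, 15, 31), (6, 32, 19, 35, 22, 6), (6, 32, 21, 11, 7, 20), (6, 32, 21, 25, 15, 1), (6, 32, 21, 25, 15, 31), (6, 32, 21, 35, 22, 6)}.
σ[C ≤ 23]: keep tuples satisfying C ≤ 23 → {(19, 20, 15, 25, 5, 1), (19, 20, 28, 25, 5, 1), (20, 25, 16, 11, 21, 20), (20, 25, 16, 37, 6, 13), (20, 25, 16, 37, 6, 22), (20, 25, 34, 11, 21, 20), (20, 25, 34, 37, 6, 13), (20, 25, 34, 37, 6, 22), (6, 32, 19, 11, 7, 20), (6, 32, 19, 25, 15, 1), (6, 32, 19, 35, 22, 6), (6, 32, 21, 11, 7, 20), (6, 32, 21, 25, 15, 1), (6, 32, 21, 35, 22, 6)}
π[F, E]: project onto (F, E) (2 duplicate(s) eliminated) → {(15, 25), (16, 11), (16, 37), (19, 11), (19, 25), (19, 35), (21, 11), (21, 25), (21, 35), (28, 25), (34, 11), (34, 37)}

{(15, 25), (16, 11), (16, 37), (19, 11), (19, 25), (19, 35), (21, 11), (21, 25), (21, 35), (28, 25), (34, 11), (34, 37)}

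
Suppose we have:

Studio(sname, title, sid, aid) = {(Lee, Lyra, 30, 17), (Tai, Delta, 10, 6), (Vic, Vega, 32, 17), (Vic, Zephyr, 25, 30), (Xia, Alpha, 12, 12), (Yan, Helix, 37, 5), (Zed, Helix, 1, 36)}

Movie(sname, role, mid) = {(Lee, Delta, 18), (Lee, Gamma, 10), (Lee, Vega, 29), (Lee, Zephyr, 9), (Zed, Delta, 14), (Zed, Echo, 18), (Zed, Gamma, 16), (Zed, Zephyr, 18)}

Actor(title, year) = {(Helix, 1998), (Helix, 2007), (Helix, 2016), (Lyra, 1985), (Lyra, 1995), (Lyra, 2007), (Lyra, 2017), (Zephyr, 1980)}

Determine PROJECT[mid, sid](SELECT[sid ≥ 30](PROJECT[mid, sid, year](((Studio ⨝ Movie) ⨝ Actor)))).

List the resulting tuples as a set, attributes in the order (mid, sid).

Joining Studio and Movie on sname yields {(Lee, Lyra, 30, 17, Delta, 18), (Lee, Lyra, 30, 17, Gamma, 10), (Lee, Lyra, 30, 17, Vega, 29), (Lee, Lyra, 30, 17, Zephyr, 9), (Zed, Helix, 1, 36, Delta, 14), (Zed, Helix, 1, 36, Echo, 18), (Zed, Helix, 1, 36, Gamma, 16), (Zed, Helix, 1, 36, Zephyr, 18)}.
Joining (Studio ⨝ Movie) and Actor on title yields {(Lee, Lyra, 30, 17, Delta, 18, 1985), (Lee, Lyra, 30, 17, Delta, 18, 1995), (Lee, Lyra, 30, 17, Delta, 18, 2007), (Lee, Lyra, 30, 17, Delta, 18, 2017), (Lee, Lyra, 30, 17, Gamma, 10, 1985), (Lee, Lyra, 30, 17, Gamma, 10, 1995), (Lee, Lyra, 30, 17, Gamma, 10, 2007), (Lee, Lyra, 30, 17, Gamma, 10, 2017), (Lee, Lyra, 30, 17, Vega, 29, 1985), (Lee, Lyra, 30, 17, Vega, 29, 1995), (Lee, Lyra, 30, 17, Vega, 29, 2007), (Lee, Lyra, 30, 17, Vega, 29, 2017), (Lee, Lyra, 30, 17, Zephyr, 9, 1985), (Lee, Lyra, 30, 17, Zephyr, 9, 1995), (Lee, Lyra, 30, 17, Zephyr, 9, 2007), (Lee, Lyra, 30, 17, Zephyr, 9, 2017), (Zed, Helix, 1, 36, Delta, 14, 1998), (Zed, Helix, 1, 36, Delta, 14, 2007), (Zed, Helix, 1, 36, Delta, 14, 2016), (Zed, Helix, 1, 36, Echo, 18, 1998), (Zed, Helix, 1, 36, Echo, 18, 2007), (Zed, Helix, 1, 36, Echo, 18, 2016), (Zed, Helix, 1, 36, Gamma, 16, 1998), (Zed, Helix, 1, 36, Gamma, 16, 2007), (Zed, Helix, 1, 36, Gamma, 16, 2016), (Zed, Helix, 1, 36, Zephyr, 18, 1998), (Zed, Helix, 1, 36, Zephyr, 18, 2007), (Zed, Helix, 1, 36, Zephyr, 18, 2016)}.
π[mid, sid, year]: project onto (mid, sid, year) (3 duplicate(s) eliminated) → {(10, 30, 1985), (10, 30, 1995), (10, 30, 2007), (10, 30, 2017), (14, 1, 1998), (14, 1, 2007), (14, 1, 2016), (16, 1, 1998), (16, 1, 2007), (16, 1, 2016), (18, 1, 1998), (18, 1, 2007), (18, 1, 2016), (18, 30, 1985), (18, 30, 1995), (18, 30, 2007), (18, 30, 2017), (29, 30, 1985), (29, 30, 1995), (29, 30, 2007), (29, 30, 2017), (9, 30, 1985), (9, 30, 1995), (9, 30, 2007), (9, 30, 2017)}
Selection sid ≥ 30: {(10, 30, 1985), (10, 30, 1995), (10, 30, 2007), (10, 30, 2017), (18, 30, 1985), (18, 30, 1995), (18, 30, 2007), (18, 30, 2017), (29, 30, 1985), (29, 30, 1995), (29, 30, 2007), (29, 30, 2017), (9, 30, 1985), (9, 30, 1995), (9, 30, 2007), (9, 30, 2017)}
π[mid, sid]: project onto (mid, sid) (12 duplicate(s) eliminated) → {(10, 30), (18, 30), (29, 30), (9, 30)}

{(10, 30), (18, 30), (29, 30), (9, 30)}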